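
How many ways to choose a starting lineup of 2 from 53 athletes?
C(53,2) = 53!/(2!×51!) = 1378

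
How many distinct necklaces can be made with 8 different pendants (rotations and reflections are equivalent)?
(8-1)!/2 = 5040/2 = 2520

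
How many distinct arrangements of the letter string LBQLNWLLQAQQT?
13! / (1! × 1! × 1! × 1! × 1! × 4! × 4!) = 10810800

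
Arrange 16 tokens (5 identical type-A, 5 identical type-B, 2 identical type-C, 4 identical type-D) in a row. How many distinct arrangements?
16! / (5! × 5! × 2! × 4!) = 30270240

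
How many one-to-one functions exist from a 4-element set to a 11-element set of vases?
P(11,4) = 11!/(11-4)! = 7920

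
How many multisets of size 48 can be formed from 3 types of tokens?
C(48+3-1, 3-1) = C(50, 2) = 1225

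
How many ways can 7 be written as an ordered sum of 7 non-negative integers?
C(7+7-1, 7-1) = C(13, 6) = 1716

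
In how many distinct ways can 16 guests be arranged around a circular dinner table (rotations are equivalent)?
Circular: fix one position, arrange the rest. (16-1)! = 1307674368000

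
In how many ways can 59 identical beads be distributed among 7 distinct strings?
C(59+7-1, 7-1) = C(65, 6) = 82598880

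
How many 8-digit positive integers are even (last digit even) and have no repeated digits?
Last∈{0,2,4,6,8}. Last=0: 181440. Last nonzero: 4×8×P(8,6) = 645120. Total = 826560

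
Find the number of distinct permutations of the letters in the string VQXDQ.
5! / (1! × 1! × 2! × 1!) = 60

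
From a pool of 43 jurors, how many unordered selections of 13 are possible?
C(43,13) = 43!/(13!×30!) = 36576848168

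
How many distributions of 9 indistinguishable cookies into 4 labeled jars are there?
C(9+4-1, 4-1) = C(12, 3) = 220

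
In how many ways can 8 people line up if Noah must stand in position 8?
Fix one position: (8-1)! = 5040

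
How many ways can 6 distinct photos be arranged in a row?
6! = 720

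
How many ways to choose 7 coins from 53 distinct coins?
C(53,7) = 53!/(7!×46!) = 154143080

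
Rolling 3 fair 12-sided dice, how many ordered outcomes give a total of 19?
Coefficient of x^19 in (x + x² + ... + x^12)^3. By inclusion-exclusion on dice exceeding 12: Σ_j (-1)^j C(3,j)·C(19-1-12j, 2) = C(3,0)·C(18,2) - C(3,1)·C(6,2) = 1·153 - 3·15 = 108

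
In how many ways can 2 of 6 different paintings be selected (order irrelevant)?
C(6,2) = 6!/(2!×4!) = 15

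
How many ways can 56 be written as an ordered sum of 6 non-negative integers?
C(56+6-1, 6-1) = C(61, 5) = 5949147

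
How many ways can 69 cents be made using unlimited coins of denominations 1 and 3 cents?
Coefficient of x^69 in 1/(1-x^1) · 1/(1-x^3). Use j coins of 3 for j = 0..⌊69/3⌋ = 23, the rest in 1s: 23 + 1 = 24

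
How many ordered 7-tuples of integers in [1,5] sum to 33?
Coefficient of x^33 in (x + x² + ... + x^5)^7. By inclusion-exclusion on dice exceeding 5: Σ_j (-1)^j C(7,j)·C(33-1-5j, 6) = C(7,0)·C(32,6) - C(7,1)·C(27,6) + C(7,2)·C(22,6) - C(7,3)·C(17,6) + C(7,4)·C(12,6) - C(7,5)·C(7,6) = 1·906192 - 7·296010 + 21·74613 - 35·12376 + 35·924 - 21·7 = 28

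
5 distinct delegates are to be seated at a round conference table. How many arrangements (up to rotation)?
Circular: fix one position, arrange the rest. (5-1)! = 24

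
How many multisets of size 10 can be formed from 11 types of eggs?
C(10+11-1, 11-1) = C(20, 10) = 184756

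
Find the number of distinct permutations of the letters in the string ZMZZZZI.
7! / (1! × 5! × 1!) = 42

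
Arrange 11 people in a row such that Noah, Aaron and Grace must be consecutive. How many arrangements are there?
Treat the 3 as one block: (11-3+1)! × 3! = 362880 × 6 = 2177280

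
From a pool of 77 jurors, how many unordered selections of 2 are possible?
C(77,2) = 77!/(2!×75!) = 2926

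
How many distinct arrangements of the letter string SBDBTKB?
7! / (1! × 3! × 1! × 1! × 1!) = 840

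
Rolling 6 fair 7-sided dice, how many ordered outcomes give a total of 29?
Coefficient of x^29 in (x + x² + ... + x^7)^6. By inclusion-exclusion on dice exceeding 7: Σ_j (-1)^j C(6,j)·C(29-1-7j, 5) = C(6,0)·C(28,5) - C(6,1)·C(21,5) + C(6,2)·C(14,5) - C(6,3)·C(7,5) = 1·98280 - 6·20349 + 15·2002 - 20·21 = 5796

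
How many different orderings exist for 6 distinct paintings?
6! = 720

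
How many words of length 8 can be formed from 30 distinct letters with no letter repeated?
P(30,8) = 30!/(30-8)! = 235989936000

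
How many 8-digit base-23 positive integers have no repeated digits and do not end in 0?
Last digit: 22 nonzero choices. First digit: 21 (nonzero, ≠last). Middle 6: P(21,6) = 39070080. Total = 18050376960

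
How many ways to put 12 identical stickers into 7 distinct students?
C(12+7-1, 7-1) = C(18, 6) = 18564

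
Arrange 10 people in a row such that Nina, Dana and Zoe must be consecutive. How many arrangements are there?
Treat the 3 as one block: (10-3+1)! × 3! = 40320 × 6 = 241920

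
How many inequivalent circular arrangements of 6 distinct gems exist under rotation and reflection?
(6-1)!/2 = 120/2 = 60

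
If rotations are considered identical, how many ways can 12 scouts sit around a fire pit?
Circular: fix one position, arrange the rest. (12-1)! = 39916800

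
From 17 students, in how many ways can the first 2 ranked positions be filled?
P(17,2) = 17!/(17-2)! = 272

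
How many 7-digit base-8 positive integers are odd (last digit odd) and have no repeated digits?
Last∈{1,3,5,7}. Last=0: 0. Last nonzero: 4×6×P(6,5) = 17280. Total = 17280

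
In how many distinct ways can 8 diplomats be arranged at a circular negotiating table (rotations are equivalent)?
Circular: fix one position, arrange the rest. (8-1)! = 5040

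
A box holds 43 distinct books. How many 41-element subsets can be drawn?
C(43,41) = 43!/(41!×2!) = 903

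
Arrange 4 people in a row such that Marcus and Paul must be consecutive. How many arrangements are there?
Treat the 2 as one block: (4-2+1)! × 2! = 6 × 2 = 12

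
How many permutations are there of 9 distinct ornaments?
9! = 362880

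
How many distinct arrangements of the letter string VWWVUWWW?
8! / (5! × 1! × 2!) = 168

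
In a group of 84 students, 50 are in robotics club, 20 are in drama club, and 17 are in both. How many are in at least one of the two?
|A∪B| = |A| + |B| - |A∩B| = 50 + 20 - 17 = 53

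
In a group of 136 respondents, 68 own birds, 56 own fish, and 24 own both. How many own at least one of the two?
|A∪B| = |A| + |B| - |A∩B| = 68 + 56 - 24 = 100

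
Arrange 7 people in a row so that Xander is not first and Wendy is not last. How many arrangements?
By inclusion-exclusion: 7! - 2×(7-1)! + (7-2)! = 5040 - 1440 + 120 = 3720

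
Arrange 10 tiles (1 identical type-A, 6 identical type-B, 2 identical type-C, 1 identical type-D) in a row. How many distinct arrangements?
10! / (1! × 6! × 2! × 1!) = 2520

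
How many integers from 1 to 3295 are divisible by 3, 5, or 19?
⌊3295/3⌋+⌊3295/5⌋+⌊3295/19⌋ - ⌊3295/15⌋-⌊3295/57⌋-⌊3295/95⌋ + ⌊3295/285⌋ = 1098+659+173 - 219-57-34 + 11 = 1631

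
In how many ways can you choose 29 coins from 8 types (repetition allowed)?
C(29+8-1, 8-1) = C(36, 7) = 8347680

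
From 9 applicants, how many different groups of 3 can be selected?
C(9,3) = 9!/(3!×6!) = 84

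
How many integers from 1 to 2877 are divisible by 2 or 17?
⌊2877/2⌋ + ⌊2877/17⌋ - ⌊2877/34⌋ = 1438 + 169 - 84 = 1523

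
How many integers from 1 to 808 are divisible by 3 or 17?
⌊808/3⌋ + ⌊808/17⌋ - ⌊808/51⌋ = 269 + 47 - 15 = 301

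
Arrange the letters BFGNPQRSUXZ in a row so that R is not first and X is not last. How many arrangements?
By inclusion-exclusion: 11! - 2×(11-1)! + (11-2)! = 39916800 - 7257600 + 362880 = 33022080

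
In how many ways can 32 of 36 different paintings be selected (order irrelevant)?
C(36,32) = 36!/(32!×4!) = 58905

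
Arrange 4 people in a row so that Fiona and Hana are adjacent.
Treat as block: (4-1)! × 2! = 6 × 2 = 12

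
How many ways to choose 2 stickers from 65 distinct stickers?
C(65,2) = 65!/(2!×63!) = 2080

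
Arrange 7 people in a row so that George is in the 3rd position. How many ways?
Fix one position: (7-1)! = 720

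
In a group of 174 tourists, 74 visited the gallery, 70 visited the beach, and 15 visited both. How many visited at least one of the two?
|A∪B| = |A| + |B| - |A∩B| = 74 + 70 - 15 = 129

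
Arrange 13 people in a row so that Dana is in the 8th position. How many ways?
Fix one position: (13-1)! = 479001600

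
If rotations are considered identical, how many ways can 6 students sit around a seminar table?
Circular: fix one position, arrange the rest. (6-1)! = 120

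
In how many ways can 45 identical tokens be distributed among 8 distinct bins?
C(45+8-1, 8-1) = C(52, 7) = 133784560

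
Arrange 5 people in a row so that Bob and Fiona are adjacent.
Treat as block: (5-1)! × 2! = 24 × 2 = 48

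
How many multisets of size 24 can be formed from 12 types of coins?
C(24+12-1, 12-1) = C(35, 11) = 417225900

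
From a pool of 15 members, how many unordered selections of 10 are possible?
C(15,10) = 15!/(10!×5!) = 3003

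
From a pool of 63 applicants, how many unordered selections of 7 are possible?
C(63,7) = 63!/(7!×56!) = 553270671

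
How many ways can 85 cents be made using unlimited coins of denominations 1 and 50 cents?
Coefficient of x^85 in 1/(1-x^1) · 1/(1-x^50). Use j coins of 50 for j = 0..⌊85/50⌋ = 1, the rest in 1s: 1 + 1 = 2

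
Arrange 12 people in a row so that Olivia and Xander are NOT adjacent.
Total - adjacent = 12! - (12-1)!×2 = 479001600 - 79833600 = 399168000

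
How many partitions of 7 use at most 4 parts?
By conjugation, equals partitions of 7 into parts ≤ 4. Let r_j(i) = number of partitions of i into parts ≤ j, for i = 0..7. r_1(i) = 1 for all i; r_j(i) = r_{j-1}(i) + r_j(i-j). Rows j = 2..4: ≤2: 1 1 2 2 3 3 4 4; ≤3: 1 1 2 3 4 5 7 8; ≤4: 1 1 2 3 5 6 9 11. r_4(7) = 11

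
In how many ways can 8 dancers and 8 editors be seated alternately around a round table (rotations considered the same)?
Fix one of the dancers: (8-1)! ways for the remaining dancers, × 8! ways for the editors = 5040 × 40320 = 203212800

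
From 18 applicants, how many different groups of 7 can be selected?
C(18,7) = 18!/(7!×11!) = 31824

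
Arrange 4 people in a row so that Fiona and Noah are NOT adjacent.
Total - adjacent = 4! - (4-1)!×2 = 24 - 12 = 12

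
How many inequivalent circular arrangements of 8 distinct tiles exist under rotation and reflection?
(8-1)!/2 = 5040/2 = 2520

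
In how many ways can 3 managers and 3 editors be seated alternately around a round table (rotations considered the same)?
Fix one of the managers: (3-1)! ways for the remaining managers, × 3! ways for the editors = 2 × 6 = 12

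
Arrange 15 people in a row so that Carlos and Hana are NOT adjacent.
Total - adjacent = 15! - (15-1)!×2 = 1307674368000 - 174356582400 = 1133317785600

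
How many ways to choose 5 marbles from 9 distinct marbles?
C(9,5) = 9!/(5!×4!) = 126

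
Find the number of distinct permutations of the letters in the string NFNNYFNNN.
9! / (1! × 2! × 6!) = 252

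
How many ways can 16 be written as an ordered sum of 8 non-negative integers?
C(16+8-1, 8-1) = C(23, 7) = 245157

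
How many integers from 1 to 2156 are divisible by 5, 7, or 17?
⌊2156/5⌋+⌊2156/7⌋+⌊2156/17⌋ - ⌊2156/35⌋-⌊2156/85⌋-⌊2156/119⌋ + ⌊2156/595⌋ = 431+308+126 - 61-25-18 + 3 = 764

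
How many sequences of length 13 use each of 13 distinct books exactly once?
13! = 6227020800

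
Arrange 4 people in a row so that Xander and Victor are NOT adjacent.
Total - adjacent = 4! - (4-1)!×2 = 24 - 12 = 12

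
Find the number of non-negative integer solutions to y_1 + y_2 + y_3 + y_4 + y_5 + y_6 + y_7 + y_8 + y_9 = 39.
C(39+9-1, 9-1) = C(47, 8) = 314457495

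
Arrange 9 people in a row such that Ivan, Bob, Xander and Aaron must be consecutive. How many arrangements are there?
Treat the 4 as one block: (9-4+1)! × 4! = 720 × 24 = 17280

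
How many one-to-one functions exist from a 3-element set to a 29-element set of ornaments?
P(29,3) = 29!/(29-3)! = 21924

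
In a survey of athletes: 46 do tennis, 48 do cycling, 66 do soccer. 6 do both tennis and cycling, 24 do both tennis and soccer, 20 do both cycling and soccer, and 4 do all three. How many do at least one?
|A∪B∪C| = 46+48+66-6-24-20+4 = 114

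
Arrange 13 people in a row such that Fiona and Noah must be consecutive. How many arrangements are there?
Treat the 2 as one block: (13-2+1)! × 2! = 479001600 × 2 = 958003200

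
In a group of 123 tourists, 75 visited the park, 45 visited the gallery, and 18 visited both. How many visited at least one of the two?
|A∪B| = |A| + |B| - |A∩B| = 75 + 45 - 18 = 102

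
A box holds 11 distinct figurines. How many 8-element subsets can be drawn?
C(11,8) = 11!/(8!×3!) = 165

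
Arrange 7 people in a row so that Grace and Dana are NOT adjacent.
Total - adjacent = 7! - (7-1)!×2 = 5040 - 1440 = 3600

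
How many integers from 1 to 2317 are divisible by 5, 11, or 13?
⌊2317/5⌋+⌊2317/11⌋+⌊2317/13⌋ - ⌊2317/55⌋-⌊2317/65⌋-⌊2317/143⌋ + ⌊2317/715⌋ = 463+210+178 - 42-35-16 + 3 = 761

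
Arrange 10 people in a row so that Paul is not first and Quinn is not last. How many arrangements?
By inclusion-exclusion: 10! - 2×(10-1)! + (10-2)! = 3628800 - 725760 + 40320 = 2943360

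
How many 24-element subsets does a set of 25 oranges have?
C(25,24) = 25!/(24!×1!) = 25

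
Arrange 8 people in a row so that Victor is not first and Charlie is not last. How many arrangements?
By inclusion-exclusion: 8! - 2×(8-1)! + (8-2)! = 40320 - 10080 + 720 = 30960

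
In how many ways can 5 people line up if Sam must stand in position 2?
Fix one position: (5-1)! = 24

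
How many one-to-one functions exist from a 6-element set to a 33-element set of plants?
P(33,6) = 33!/(33-6)! = 797448960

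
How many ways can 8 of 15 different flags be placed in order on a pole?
P(15,8) = 15!/(15-8)! = 259459200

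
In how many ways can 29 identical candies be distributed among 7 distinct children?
C(29+7-1, 7-1) = C(35, 6) = 1623160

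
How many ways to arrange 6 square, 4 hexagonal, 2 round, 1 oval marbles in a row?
13! / (6! × 4! × 2! × 1!) = 180180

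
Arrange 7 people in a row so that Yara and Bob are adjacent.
Treat as block: (7-1)! × 2! = 720 × 2 = 1440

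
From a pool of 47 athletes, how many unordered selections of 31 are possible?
C(47,31) = 47!/(31!×16!) = 1503232609098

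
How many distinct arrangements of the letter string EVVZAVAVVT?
10! / (1! × 5! × 2! × 1! × 1!) = 15120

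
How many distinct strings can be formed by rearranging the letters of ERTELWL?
7! / (2! × 1! × 1! × 1! × 2!) = 1260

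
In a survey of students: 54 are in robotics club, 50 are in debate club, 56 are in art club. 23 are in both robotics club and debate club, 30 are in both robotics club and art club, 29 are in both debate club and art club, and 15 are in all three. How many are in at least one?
|A∪B∪C| = 54+50+56-23-30-29+15 = 93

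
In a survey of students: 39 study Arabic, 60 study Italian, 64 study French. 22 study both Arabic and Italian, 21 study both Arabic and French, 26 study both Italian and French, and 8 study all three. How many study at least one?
|A∪B∪C| = 39+60+64-22-21-26+8 = 102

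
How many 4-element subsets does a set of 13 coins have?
C(13,4) = 13!/(4!×9!) = 715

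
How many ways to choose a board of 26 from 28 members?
C(28,26) = 28!/(26!×2!) = 378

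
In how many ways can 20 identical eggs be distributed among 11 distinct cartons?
C(20+11-1, 11-1) = C(30, 10) = 30045015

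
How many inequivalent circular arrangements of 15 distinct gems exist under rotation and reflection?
(15-1)!/2 = 87178291200/2 = 43589145600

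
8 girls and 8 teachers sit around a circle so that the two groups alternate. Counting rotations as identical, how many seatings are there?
Fix one of the girls: (8-1)! ways for the remaining girls, × 8! ways for the teachers = 5040 × 40320 = 203212800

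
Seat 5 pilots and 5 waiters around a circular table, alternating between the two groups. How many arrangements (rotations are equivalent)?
Fix one of the pilots: (5-1)! ways for the remaining pilots, × 5! ways for the waiters = 24 × 120 = 2880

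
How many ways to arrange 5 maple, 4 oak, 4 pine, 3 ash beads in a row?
16! / (5! × 4! × 4! × 3!) = 50450400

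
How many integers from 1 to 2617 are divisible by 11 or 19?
⌊2617/11⌋ + ⌊2617/19⌋ - ⌊2617/209⌋ = 237 + 137 - 12 = 362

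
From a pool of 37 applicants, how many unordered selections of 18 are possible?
C(37,18) = 37!/(18!×19!) = 17672631900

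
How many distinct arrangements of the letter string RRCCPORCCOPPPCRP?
16! / (5! × 4! × 5! × 2!) = 30270240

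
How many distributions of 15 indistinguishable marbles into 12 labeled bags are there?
C(15+12-1, 12-1) = C(26, 11) = 7726160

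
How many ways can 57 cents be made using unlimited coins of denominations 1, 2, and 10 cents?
Coefficient of x^57 in 1/(1-x^1) · 1/(1-x^2) · 1/(1-x^10). Case on j = number of 10-cent coins (j = 0..5); remainder r = 57 - 10j is made from {1,2} in ⌊r/2⌋+1 ways. r = 57, 47, 37, 27, 17, 7 → 29 + 24 + 19 + 14 + 9 + 4 = 99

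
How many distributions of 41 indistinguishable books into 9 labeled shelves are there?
C(41+9-1, 9-1) = C(49, 8) = 450978066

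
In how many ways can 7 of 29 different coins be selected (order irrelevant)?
C(29,7) = 29!/(7!×22!) = 1560780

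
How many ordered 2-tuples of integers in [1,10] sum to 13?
Coefficient of x^13 in (x + x² + ... + x^10)^2. By inclusion-exclusion on dice exceeding 10: Σ_j (-1)^j C(2,j)·C(13-1-10j, 1) = C(2,0)·C(12,1) - C(2,1)·C(2,1) = 1·12 - 2·2 = 8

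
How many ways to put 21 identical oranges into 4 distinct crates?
C(21+4-1, 4-1) = C(24, 3) = 2024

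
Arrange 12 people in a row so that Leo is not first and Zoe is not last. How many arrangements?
By inclusion-exclusion: 12! - 2×(12-1)! + (12-2)! = 479001600 - 79833600 + 3628800 = 402796800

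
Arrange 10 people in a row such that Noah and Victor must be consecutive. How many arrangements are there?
Treat the 2 as one block: (10-2+1)! × 2! = 362880 × 2 = 725760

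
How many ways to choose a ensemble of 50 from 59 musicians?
C(59,50) = 59!/(50!×9!) = 12565671261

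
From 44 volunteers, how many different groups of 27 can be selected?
C(44,27) = 44!/(27!×17!) = 686353797976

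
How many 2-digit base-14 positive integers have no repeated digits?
First digit: 13 choices (nonzero). Then descending: 13 × 13 = 169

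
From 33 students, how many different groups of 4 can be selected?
C(33,4) = 33!/(4!×29!) = 40920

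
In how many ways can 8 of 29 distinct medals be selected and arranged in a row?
P(29,8) = 29!/(29-8)! = 173059286400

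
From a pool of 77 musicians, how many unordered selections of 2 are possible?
C(77,2) = 77!/(2!×75!) = 2926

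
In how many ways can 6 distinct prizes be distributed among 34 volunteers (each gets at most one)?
P(34,6) = 34!/(34-6)! = 968330880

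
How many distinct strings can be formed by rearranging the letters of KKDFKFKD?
8! / (2! × 2! × 4!) = 420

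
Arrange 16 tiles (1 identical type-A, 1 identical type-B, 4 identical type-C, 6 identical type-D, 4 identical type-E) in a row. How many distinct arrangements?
16! / (1! × 1! × 4! × 6! × 4!) = 50450400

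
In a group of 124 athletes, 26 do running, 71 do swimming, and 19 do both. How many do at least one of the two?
|A∪B| = |A| + |B| - |A∩B| = 26 + 71 - 19 = 78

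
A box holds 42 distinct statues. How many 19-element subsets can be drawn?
C(42,19) = 42!/(19!×23!) = 446775310800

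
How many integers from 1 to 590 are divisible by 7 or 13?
⌊590/7⌋ + ⌊590/13⌋ - ⌊590/91⌋ = 84 + 45 - 6 = 123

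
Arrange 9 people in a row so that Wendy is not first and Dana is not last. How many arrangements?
By inclusion-exclusion: 9! - 2×(9-1)! + (9-2)! = 362880 - 80640 + 5040 = 287280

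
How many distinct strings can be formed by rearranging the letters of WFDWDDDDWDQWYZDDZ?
17! / (1! × 8! × 1! × 4! × 1! × 2!) = 183783600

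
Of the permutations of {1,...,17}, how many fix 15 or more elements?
Exactly j fixed points: C(17,j)·!(17-j); sum over j ≥ 15 (derangement numbers via !m = (m-1)·(!(m-1) + !(m-2)): !0..!2 = 1, 0, 1). Σ_{j=15}^{17} C(17,j)·!(17-j) = C(17,15)·!2 + C(17,16)·!1 + C(17,17)·!0 = 136·1 + 17·0 + 1·1 = 137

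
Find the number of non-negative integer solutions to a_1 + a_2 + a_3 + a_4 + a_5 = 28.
C(28+5-1, 5-1) = C(32, 4) = 35960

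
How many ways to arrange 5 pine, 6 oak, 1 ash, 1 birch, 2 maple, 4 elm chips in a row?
19! / (5! × 6! × 1! × 1! × 2! × 4!) = 29331862560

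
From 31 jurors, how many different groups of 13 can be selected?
C(31,13) = 31!/(13!×18!) = 206253075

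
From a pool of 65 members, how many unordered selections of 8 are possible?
C(65,8) = 65!/(8!×57!) = 5047381560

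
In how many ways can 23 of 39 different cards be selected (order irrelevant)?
C(39,23) = 39!/(23!×16!) = 37711260990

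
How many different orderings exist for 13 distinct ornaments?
13! = 6227020800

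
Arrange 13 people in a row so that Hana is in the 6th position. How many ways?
Fix one position: (13-1)! = 479001600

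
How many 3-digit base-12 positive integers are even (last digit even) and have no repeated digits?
Last∈{0,2,4,6,8,10}. Last=0: 110. Last nonzero: 5×10×P(10,1) = 500. Total = 610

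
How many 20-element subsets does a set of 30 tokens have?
C(30,20) = 30!/(20!×10!) = 30045015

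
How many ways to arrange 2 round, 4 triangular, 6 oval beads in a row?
12! / (2! × 4! × 6!) = 13860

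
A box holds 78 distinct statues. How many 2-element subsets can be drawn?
C(78,2) = 78!/(2!×76!) = 3003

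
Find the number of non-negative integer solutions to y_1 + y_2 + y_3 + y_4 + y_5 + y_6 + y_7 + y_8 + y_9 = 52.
C(52+9-1, 9-1) = C(60, 8) = 2558620845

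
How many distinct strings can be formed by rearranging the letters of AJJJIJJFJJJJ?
12! / (1! × 1! × 9! × 1!) = 1320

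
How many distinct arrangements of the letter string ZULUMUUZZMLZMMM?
15! / (4! × 2! × 5! × 4!) = 9459450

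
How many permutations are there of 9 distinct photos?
9! = 362880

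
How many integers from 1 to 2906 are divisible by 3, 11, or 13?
⌊2906/3⌋+⌊2906/11⌋+⌊2906/13⌋ - ⌊2906/33⌋-⌊2906/39⌋-⌊2906/143⌋ + ⌊2906/429⌋ = 968+264+223 - 88-74-20 + 6 = 1279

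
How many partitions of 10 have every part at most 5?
Let r_j(i) = number of partitions of i into parts ≤ j, for i = 0..10. r_1(i) = 1 for all i; r_j(i) = r_{j-1}(i) + r_j(i-j). Rows j = 2..5: ≤2: 1 1 2 2 3 3 4 4 5 5 6; ≤3: 1 1 2 3 4 5 7 8 10 12 14; ≤4: 1 1 2 3 5 6 9 11 15 18 23; ≤5: 1 1 2 3 5 7 10 13 18 23 30. r_5(10) = 30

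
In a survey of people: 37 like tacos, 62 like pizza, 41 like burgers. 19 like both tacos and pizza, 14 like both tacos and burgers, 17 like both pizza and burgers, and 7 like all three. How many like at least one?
|A∪B∪C| = 37+62+41-19-14-17+7 = 97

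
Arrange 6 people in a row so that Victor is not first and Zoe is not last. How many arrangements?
By inclusion-exclusion: 6! - 2×(6-1)! + (6-2)! = 720 - 240 + 24 = 504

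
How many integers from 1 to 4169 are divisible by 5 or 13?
⌊4169/5⌋ + ⌊4169/13⌋ - ⌊4169/65⌋ = 833 + 320 - 64 = 1089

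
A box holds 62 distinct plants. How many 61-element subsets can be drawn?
C(62,61) = 62!/(61!×1!) = 62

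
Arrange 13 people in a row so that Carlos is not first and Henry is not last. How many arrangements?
By inclusion-exclusion: 13! - 2×(13-1)! + (13-2)! = 6227020800 - 958003200 + 39916800 = 5308934400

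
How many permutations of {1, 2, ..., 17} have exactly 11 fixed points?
Choose the 11 fixed points C(17,11) = 12376, derange the rest: !6 = Σ_{j=0}^{6} (-1)^j·6!/j! = 720 - 720 + 360 - 120 + 30 - 6 + 1 = 265. Product = 12376 × 265 = 3279640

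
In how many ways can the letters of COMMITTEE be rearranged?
9! / (1! × 1! × 2! × 1! × 2! × 2!) = 45360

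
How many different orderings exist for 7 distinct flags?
7! = 5040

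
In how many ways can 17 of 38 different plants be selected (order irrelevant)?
C(38,17) = 38!/(17!×21!) = 28781143380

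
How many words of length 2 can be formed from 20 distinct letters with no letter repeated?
P(20,2) = 20!/(20-2)! = 380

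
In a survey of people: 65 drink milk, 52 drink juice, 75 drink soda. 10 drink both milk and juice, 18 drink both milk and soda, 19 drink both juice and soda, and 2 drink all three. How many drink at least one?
|A∪B∪C| = 65+52+75-10-18-19+2 = 147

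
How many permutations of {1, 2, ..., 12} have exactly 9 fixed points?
Choose the 9 fixed points C(12,9) = 220, derange the rest: !3 = Σ_{j=0}^{3} (-1)^j·3!/j! = 6 - 6 + 3 - 1 = 2. Product = 220 × 2 = 440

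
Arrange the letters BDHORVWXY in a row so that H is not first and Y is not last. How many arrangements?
By inclusion-exclusion: 9! - 2×(9-1)! + (9-2)! = 362880 - 80640 + 5040 = 287280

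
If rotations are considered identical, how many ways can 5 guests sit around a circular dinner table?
Circular: fix one position, arrange the rest. (5-1)! = 24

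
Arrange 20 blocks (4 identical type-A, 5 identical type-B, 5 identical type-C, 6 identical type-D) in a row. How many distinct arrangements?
20! / (4! × 5! × 5! × 6!) = 9777287520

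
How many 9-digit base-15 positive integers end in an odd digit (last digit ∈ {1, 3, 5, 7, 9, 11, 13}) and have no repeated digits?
Last∈{1,3,5,7,9,11,13}. Last=0: 0. Last nonzero: 7×13×P(13,7) = 787026240. Total = 787026240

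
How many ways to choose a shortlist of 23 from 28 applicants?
C(28,23) = 28!/(23!×5!) = 98280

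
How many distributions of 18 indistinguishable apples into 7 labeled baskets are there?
C(18+7-1, 7-1) = C(24, 6) = 134596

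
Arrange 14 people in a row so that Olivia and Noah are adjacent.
Treat as block: (14-1)! × 2! = 6227020800 × 2 = 12454041600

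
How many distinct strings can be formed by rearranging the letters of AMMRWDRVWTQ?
11! / (1! × 1! × 1! × 1! × 2! × 1! × 2! × 2!) = 4989600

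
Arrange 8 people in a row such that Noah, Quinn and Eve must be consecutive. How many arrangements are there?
Treat the 3 as one block: (8-3+1)! × 3! = 720 × 6 = 4320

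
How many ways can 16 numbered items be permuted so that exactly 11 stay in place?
Choose the 11 fixed points C(16,11) = 4368, derange the rest: !5 = Σ_{j=0}^{5} (-1)^j·5!/j! = 120 - 120 + 60 - 20 + 5 - 1 = 44. Product = 4368 × 44 = 192192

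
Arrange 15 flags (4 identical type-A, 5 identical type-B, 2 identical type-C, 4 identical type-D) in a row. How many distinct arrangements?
15! / (4! × 5! × 2! × 4!) = 9459450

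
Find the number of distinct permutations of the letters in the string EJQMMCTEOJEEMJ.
14! / (3! × 4! × 1! × 1! × 1! × 3! × 1!) = 100900800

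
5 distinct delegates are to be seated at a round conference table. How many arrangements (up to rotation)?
Circular: fix one position, arrange the rest. (5-1)! = 24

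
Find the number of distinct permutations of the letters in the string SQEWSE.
6! / (1! × 2! × 1! × 2!) = 180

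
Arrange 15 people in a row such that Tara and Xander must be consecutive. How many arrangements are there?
Treat the 2 as one block: (15-2+1)! × 2! = 87178291200 × 2 = 174356582400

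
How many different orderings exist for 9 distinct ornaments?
9! = 362880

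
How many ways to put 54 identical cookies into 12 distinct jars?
C(54+12-1, 12-1) = C(65, 11) = 895068996640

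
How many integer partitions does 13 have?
Pentagonal recurrence p(n) = p(n-1) + p(n-2) - p(n-5) - p(n-7) + p(n-12) + p(n-15) - ... gives p(0..12) = 1, 1, 2, 3, 5, 7, 11, 15, 22, 30, 42, 56, 77. p(13) = p(12) + p(11) - p(8) - p(6) + p(1) = 77 + 56 - 22 - 11 + 1 = 101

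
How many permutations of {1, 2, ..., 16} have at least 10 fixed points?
Exactly j fixed points: C(16,j)·!(16-j); sum over j ≥ 10 (derangement numbers via !m = (m-1)·(!(m-1) + !(m-2)): !0..!6 = 1, 0, 1, 2, 9, 44, 265). Σ_{j=10}^{16} C(16,j)·!(16-j) = C(16,10)·!6 + C(16,11)·!5 + C(16,12)·!4 + C(16,13)·!3 + C(16,14)·!2 + C(16,15)·!1 + C(16,16)·!0 = 8008·265 + 4368·44 + 1820·9 + 560·2 + 120·1 + 16·0 + 1·1 = 2331933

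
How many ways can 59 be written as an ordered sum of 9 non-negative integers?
C(59+9-1, 9-1) = C(67, 8) = 6522361560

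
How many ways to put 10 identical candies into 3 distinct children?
C(10+3-1, 3-1) = C(12, 2) = 66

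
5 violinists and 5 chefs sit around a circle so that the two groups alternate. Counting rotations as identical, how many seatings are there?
Fix one of the violinists: (5-1)! ways for the remaining violinists, × 5! ways for the chefs = 24 × 120 = 2880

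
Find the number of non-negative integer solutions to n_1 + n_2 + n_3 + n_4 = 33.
C(33+4-1, 4-1) = C(36, 3) = 7140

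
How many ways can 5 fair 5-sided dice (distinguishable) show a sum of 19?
Coefficient of x^19 in (x + x² + ... + x^5)^5. By inclusion-exclusion on dice exceeding 5: Σ_j (-1)^j C(5,j)·C(19-1-5j, 4) = C(5,0)·C(18,4) - C(5,1)·C(13,4) + C(5,2)·C(8,4) = 1·3060 - 5·715 + 10·70 = 185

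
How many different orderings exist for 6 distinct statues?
6! = 720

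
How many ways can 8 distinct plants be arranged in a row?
8! = 40320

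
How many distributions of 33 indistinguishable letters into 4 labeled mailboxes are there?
C(33+4-1, 4-1) = C(36, 3) = 7140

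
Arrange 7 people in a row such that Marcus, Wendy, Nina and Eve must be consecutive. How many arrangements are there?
Treat the 4 as one block: (7-4+1)! × 4! = 24 × 24 = 576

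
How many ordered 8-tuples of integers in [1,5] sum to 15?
Coefficient of x^15 in (x + x² + ... + x^5)^8. By inclusion-exclusion on dice exceeding 5: Σ_j (-1)^j C(8,j)·C(15-1-5j, 7) = C(8,0)·C(14,7) - C(8,1)·C(9,7) = 1·3432 - 8·36 = 3144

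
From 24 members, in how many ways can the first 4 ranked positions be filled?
P(24,4) = 24!/(24-4)! = 255024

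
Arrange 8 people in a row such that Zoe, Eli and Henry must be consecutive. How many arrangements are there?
Treat the 3 as one block: (8-3+1)! × 3! = 720 × 6 = 4320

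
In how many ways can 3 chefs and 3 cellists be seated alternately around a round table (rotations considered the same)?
Fix one of the chefs: (3-1)! ways for the remaining chefs, × 3! ways for the cellists = 2 × 6 = 12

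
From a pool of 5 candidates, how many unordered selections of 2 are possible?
C(5,2) = 5!/(2!×3!) = 10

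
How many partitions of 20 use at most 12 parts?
By conjugation, equals partitions of 20 into parts ≤ 12. Let r_j(i) = number of partitions of i into parts ≤ j, for i = 0..20. r_1(i) = 1 for all i; r_j(i) = r_{j-1}(i) + r_j(i-j). Rows j = 2..12: ≤2: 1 1 2 2 3 3 4 4 5 5 6 6 7 7 8 8 9 9 10 10 11; ≤3: 1 1 2 3 4 5 7 8 10 12 14 16 19 21 24 27 30 33 37 40 44; ≤4: 1 1 2 3 5 6 9 11 15 18 23 27 34 39 47 54 64 72 84 94 108; ≤5: 1 1 2 3 5 7 10 13 18 23 30 37 47 57 70 84 101 119 141 164 192; ≤6: 1 1 2 3 5 7 11 14 20 26 35 44 58 71 90 110 136 163 199 235 282; ≤7: 1 1 2 3 5 7 11 15 21 28 38 49 65 82 105 131 164 201 248 300 364; ≤8: 1 1 2 3 5 7 11 15 22 29 40 52 70 89 116 146 186 230 288 352 434; ≤9: 1 1 2 3 5 7 11 15 22 30 41 54 73 94 123 157 201 252 318 393 488; ≤10: 1 1 2 3 5 7 11 15 22 30 42 55 75 97 128 164 212 267 340 423 530; ≤11: 1 1 2 3 5 7 11 15 22 30 42 56 76 99 131 169 219 278 355 445 560; ≤12: 1 1 2 3 5 7 11 15 22 30 42 56 77 100 133 172 224 285 366 460 582. r_12(20) = 582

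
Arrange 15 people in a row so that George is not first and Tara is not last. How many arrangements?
By inclusion-exclusion: 15! - 2×(15-1)! + (15-2)! = 1307674368000 - 174356582400 + 6227020800 = 1139544806400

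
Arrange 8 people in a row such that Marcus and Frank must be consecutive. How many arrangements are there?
Treat the 2 as one block: (8-2+1)! × 2! = 5040 × 2 = 10080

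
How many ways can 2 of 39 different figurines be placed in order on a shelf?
P(39,2) = 39!/(39-2)! = 1482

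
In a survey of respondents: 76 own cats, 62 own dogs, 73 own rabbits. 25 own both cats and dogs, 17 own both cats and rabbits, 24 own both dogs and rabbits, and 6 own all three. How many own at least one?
|A∪B∪C| = 76+62+73-25-17-24+6 = 151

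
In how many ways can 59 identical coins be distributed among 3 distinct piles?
C(59+3-1, 3-1) = C(61, 2) = 1830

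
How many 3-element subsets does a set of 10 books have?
C(10,3) = 10!/(3!×7!) = 120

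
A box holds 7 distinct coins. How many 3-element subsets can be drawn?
C(7,3) = 7!/(3!×4!) = 35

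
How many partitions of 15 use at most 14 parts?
By conjugation, equals partitions of 15 into parts ≤ 14. Let r_j(i) = number of partitions of i into parts ≤ j, for i = 0..15. r_1(i) = 1 for all i; r_j(i) = r_{j-1}(i) + r_j(i-j). Rows j = 2..14: ≤2: 1 1 2 2 3 3 4 4 5 5 6 6 7 7 8 8; ≤3: 1 1 2 3 4 5 7 8 10 12 14 16 19 21 24 27; ≤4: 1 1 2 3 5 6 9 11 15 18 23 27 34 39 47 54; ≤5: 1 1 2 3 5 7 10 13 18 23 30 37 47 57 70 84; ≤6: 1 1 2 3 5 7 11 14 20 26 35 44 58 71 90 110; ≤7: 1 1 2 3 5 7 11 15 21 28 38 49 65 82 105 131; ≤8: 1 1 2 3 5 7 11 15 22 29 40 52 70 89 116 146; ≤9: 1 1 2 3 5 7 11 15 22 30 41 54 73 94 123 157; ≤10: 1 1 2 3 5 7 11 15 22 30 42 55 75 97 128 164; ≤11: 1 1 2 3 5 7 11 15 22 30 42 56 76 99 131 169; ≤12: 1 1 2 3 5 7 11 15 22 30 42 56 77 100 133 172; ≤13: 1 1 2 3 5 7 11 15 22 30 42 56 77 101 134 174; ≤14: 1 1 2 3 5 7 11 15 22 30 42 56 77 101 135 175. r_14(15) = 175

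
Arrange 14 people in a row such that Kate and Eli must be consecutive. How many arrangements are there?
Treat the 2 as one block: (14-2+1)! × 2! = 6227020800 × 2 = 12454041600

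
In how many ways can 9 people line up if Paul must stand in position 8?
Fix one position: (9-1)! = 40320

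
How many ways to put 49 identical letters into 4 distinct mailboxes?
C(49+4-1, 4-1) = C(52, 3) = 22100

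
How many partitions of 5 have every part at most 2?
Let r_j(i) = number of partitions of i into parts ≤ j, for i = 0..5. r_1(i) = 1 for all i; r_j(i) = r_{j-1}(i) + r_j(i-j). Rows j = 2..2: ≤2: 1 1 2 2 3 3. r_2(5) = 3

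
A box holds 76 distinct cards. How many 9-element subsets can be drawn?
C(76,9) = 76!/(9!×67!) = 142466675900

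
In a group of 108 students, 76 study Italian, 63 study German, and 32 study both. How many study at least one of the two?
|A∪B| = |A| + |B| - |A∩B| = 76 + 63 - 32 = 107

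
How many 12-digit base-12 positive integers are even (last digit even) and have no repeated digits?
Last∈{0,2,4,6,8,10}. Last=0: 39916800. Last nonzero: 5×10×P(10,10) = 181440000. Total = 221356800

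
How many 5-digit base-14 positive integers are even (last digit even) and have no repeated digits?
Last∈{0,2,4,6,8,10,12}. Last=0: 17160. Last nonzero: 6×12×P(12,3) = 95040. Total = 112200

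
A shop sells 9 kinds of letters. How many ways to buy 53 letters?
C(53+9-1, 9-1) = C(61, 8) = 2944827765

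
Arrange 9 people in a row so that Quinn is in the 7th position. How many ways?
Fix one position: (9-1)! = 40320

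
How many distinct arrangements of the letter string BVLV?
4! / (2! × 1! × 1!) = 12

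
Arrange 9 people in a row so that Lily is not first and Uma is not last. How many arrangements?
By inclusion-exclusion: 9! - 2×(9-1)! + (9-2)! = 362880 - 80640 + 5040 = 287280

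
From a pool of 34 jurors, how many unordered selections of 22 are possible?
C(34,22) = 34!/(22!×12!) = 548354040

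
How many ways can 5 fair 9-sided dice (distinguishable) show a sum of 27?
Coefficient of x^27 in (x + x² + ... + x^9)^5. By inclusion-exclusion on dice exceeding 9: Σ_j (-1)^j C(5,j)·C(27-1-9j, 4) = C(5,0)·C(26,4) - C(5,1)·C(17,4) + C(5,2)·C(8,4) = 1·14950 - 5·2380 + 10·70 = 3750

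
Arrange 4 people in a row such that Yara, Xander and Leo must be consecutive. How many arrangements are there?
Treat the 3 as one block: (4-3+1)! × 3! = 2 × 6 = 12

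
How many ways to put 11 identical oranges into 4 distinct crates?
C(11+4-1, 4-1) = C(14, 3) = 364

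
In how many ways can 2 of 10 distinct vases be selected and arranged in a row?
P(10,2) = 10!/(10-2)! = 90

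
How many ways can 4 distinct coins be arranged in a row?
4! = 24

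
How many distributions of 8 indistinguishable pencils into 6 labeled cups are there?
C(8+6-1, 6-1) = C(13, 5) = 1287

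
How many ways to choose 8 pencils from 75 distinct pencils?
C(75,8) = 75!/(8!×67!) = 16871053725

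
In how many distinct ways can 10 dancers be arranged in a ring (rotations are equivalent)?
Circular: fix one position, arrange the rest. (10-1)! = 362880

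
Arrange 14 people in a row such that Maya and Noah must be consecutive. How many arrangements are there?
Treat the 2 as one block: (14-2+1)! × 2! = 6227020800 × 2 = 12454041600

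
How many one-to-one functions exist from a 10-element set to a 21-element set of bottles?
P(21,10) = 21!/(21-10)! = 1279935820800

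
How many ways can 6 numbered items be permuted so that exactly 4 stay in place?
Choose the 4 fixed points C(6,4) = 15, derange the rest: !2 = Σ_{j=0}^{2} (-1)^j·2!/j! = 2 - 2 + 1 = 1. Product = 15 × 1 = 15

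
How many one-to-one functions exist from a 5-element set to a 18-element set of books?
P(18,5) = 18!/(18-5)! = 1028160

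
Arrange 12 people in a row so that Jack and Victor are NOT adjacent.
Total - adjacent = 12! - (12-1)!×2 = 479001600 - 79833600 = 399168000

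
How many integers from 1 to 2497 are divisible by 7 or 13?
⌊2497/7⌋ + ⌊2497/13⌋ - ⌊2497/91⌋ = 356 + 192 - 27 = 521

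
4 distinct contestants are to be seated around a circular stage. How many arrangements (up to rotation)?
Circular: fix one position, arrange the rest. (4-1)! = 6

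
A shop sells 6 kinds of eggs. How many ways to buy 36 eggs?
C(36+6-1, 6-1) = C(41, 5) = 749398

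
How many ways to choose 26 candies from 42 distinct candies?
C(42,26) = 42!/(26!×16!) = 166509721602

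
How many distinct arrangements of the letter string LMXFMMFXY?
9! / (2! × 3! × 1! × 1! × 2!) = 15120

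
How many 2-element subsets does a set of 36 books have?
C(36,2) = 36!/(2!×34!) = 630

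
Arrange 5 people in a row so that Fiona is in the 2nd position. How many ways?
Fix one position: (5-1)! = 24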